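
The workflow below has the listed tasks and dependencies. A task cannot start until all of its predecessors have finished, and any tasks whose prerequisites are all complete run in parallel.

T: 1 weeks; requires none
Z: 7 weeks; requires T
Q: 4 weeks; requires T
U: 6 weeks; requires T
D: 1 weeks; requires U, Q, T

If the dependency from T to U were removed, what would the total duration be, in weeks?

Original critical path: T→Z = 1+7 = 8 ⇒ 8 weeks.
Without T→U, U's earliest start moves from 1 to 0.
After: T→Z = 1+7 = 8 → 8 weeks.

8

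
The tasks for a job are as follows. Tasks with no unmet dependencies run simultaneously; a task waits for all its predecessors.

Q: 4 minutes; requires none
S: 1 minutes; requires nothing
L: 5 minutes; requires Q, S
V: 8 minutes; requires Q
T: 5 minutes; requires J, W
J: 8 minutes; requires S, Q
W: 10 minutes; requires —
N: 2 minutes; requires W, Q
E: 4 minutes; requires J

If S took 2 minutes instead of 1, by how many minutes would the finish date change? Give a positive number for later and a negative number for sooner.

Actual critical path: Q→J→T = 4+8+5 = 17 ⇒ 17 minutes.
The longest path through S is only 14 minutes, so S has float 3.
The critical path is still Q→J→T; finish is now 17 minutes.
Change in finish: 17 − 17 = +0 minutes.

0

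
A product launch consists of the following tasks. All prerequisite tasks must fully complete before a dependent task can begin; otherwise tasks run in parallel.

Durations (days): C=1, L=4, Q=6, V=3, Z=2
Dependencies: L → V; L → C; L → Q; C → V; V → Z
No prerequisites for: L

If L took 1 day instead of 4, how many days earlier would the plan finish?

3

Actual critical path: L→Q = 4+6 = 10 ⇒ 10 days.
L is on the critical path; changing it to 1 makes that path 7 days.
No other chain overtakes it, so the finish is 7 days.
Change in finish: 7 − 10 = -3 days.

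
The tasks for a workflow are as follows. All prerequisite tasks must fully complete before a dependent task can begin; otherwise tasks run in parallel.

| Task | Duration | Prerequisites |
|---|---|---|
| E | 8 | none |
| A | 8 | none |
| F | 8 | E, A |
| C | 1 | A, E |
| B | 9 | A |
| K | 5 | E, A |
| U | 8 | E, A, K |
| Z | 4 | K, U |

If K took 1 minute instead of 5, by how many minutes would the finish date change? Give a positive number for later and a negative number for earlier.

-4

Actual critical path: E→K→U→Z = 8+5+8+4 = 25 ⇒ 25 minutes.
Since K is critical, the -4 change carries straight to that chain (now 21 minutes).
The critical path is still E→K→U→Z; finish is now 21 minutes.
Change in finish: 21 − 25 = -4 minutes.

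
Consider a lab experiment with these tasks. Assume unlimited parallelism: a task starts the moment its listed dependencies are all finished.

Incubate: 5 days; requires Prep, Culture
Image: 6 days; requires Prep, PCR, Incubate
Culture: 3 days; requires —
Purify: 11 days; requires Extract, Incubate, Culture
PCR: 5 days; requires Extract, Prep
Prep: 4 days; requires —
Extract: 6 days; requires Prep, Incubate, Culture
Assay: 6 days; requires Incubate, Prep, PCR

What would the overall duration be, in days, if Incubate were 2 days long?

Baseline: Prep→Incubate→Extract→PCR→Assay = 4+5+6+5+6 = 26 → 26 days.
Incubate is on the critical path; changing it to 2 makes that path 23 days.
The critical path is still Prep→Incubate→Extract→PCR→Assay; finish is now 23 days.

23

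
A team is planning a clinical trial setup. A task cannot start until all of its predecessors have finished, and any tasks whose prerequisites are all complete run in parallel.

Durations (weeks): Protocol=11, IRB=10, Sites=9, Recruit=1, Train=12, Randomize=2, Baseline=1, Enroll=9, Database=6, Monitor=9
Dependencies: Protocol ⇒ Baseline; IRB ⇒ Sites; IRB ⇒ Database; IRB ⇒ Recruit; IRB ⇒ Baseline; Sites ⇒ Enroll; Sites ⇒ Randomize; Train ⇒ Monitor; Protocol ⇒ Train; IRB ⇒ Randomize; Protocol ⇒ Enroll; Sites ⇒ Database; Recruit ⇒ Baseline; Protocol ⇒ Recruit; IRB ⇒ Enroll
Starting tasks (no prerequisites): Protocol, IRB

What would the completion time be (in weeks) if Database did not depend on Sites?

32

Original critical path: Protocol→Train→Monitor = 11+12+9 = 32 ⇒ 32 weeks.
Without Sites→Database, Database's earliest start moves from 19 to 10.
After: Protocol→Train→Monitor = 11+12+9 = 32 → 32 weeks.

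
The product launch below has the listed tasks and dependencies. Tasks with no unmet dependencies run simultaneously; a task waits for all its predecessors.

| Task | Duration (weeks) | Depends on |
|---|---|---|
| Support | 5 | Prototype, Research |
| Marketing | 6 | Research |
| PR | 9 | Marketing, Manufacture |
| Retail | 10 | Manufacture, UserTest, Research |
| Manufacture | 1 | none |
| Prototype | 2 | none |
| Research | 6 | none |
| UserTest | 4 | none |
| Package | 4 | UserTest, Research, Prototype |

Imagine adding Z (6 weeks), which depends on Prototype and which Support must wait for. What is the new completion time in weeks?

21

Originally the product launch takes 21 weeks.
With Z inserted, Support now waits for max(Prototype, Research, Z).
New critical path: Research→Marketing→PR = 6+6+9 = 21 ⇒ 21 weeks.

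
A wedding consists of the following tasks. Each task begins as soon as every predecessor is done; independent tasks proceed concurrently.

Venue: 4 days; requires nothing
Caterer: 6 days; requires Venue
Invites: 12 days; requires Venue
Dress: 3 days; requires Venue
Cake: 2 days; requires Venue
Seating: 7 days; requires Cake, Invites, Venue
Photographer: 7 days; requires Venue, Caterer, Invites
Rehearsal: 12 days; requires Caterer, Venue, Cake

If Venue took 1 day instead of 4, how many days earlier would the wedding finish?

3

The binding path is Venue→Invites→Seating = 4+12+7 = 23; finish at 23 days.
Venue is on the critical path; changing it to 1 makes that path 20 days.
No other chain overtakes it, so the finish is 20 days.
Change in finish: 20 − 23 = -3 days.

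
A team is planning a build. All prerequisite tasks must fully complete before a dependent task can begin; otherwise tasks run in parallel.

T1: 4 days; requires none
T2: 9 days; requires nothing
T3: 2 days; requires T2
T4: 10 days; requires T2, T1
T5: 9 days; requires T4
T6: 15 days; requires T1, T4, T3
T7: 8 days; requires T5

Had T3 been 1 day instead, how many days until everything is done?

Critical path before the change: T2→T4→T5→T7 = 9+10+9+8 = 36 giving 36 days.
T3 has 10 days of float (longest path through it is 26).
That remains the longest chain; total 36 days.

36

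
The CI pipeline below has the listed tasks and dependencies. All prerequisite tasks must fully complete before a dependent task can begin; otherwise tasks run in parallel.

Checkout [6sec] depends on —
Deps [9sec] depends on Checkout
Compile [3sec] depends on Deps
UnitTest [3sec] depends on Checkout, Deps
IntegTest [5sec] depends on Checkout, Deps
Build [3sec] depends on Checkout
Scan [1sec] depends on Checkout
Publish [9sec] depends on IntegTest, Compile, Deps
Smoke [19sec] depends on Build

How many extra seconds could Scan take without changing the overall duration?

Checkout→Deps→IntegTest→Publish = 6+9+5+9 = 29 sets the makespan at 29 seconds.
Longest path through Scan: 7 seconds (earliest finish 7, latest finish 29).
So Scan can slip 29 − 7 = 22 seconds.

22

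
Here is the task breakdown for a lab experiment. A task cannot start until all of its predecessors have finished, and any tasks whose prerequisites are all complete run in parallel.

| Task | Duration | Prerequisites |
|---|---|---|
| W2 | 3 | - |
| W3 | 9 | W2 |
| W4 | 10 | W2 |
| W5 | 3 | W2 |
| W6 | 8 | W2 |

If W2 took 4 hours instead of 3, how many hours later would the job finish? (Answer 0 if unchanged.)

The binding path is W2→W4 = 3+10 = 13; finish at 13 hours.
W2 lies on that path, so at 4 hours the path becomes 14 hours.
No other chain overtakes it, so the finish is 14 hours.
Change in finish: 14 − 13 = +1 hours.

1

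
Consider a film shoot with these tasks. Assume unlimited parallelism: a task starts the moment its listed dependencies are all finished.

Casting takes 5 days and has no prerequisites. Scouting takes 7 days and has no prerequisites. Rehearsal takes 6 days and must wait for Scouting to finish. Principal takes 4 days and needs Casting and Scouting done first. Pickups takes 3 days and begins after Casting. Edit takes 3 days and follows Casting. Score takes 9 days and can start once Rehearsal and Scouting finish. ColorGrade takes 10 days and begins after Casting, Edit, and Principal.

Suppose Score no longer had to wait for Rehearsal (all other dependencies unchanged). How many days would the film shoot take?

21

Before: longest chain Scouting→Rehearsal→Score = 7+6+9 = 22, finish 22.
Without Rehearsal→Score, Score's earliest start moves from 13 to 7.
New critical path: Scouting→Principal→ColorGrade = 7+4+10 = 21 ⇒ 21 days.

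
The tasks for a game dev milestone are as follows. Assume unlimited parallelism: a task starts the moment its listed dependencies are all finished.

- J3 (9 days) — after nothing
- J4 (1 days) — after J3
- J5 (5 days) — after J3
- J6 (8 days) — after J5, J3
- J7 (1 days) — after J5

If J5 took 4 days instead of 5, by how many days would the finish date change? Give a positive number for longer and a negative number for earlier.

-1

Baseline: J3→J5→J6 = 9+5+8 = 22 → 22 days.
Since J5 is critical, the -1 change carries straight to that chain (now 21 days).
The critical path is still J3→J5→J6; finish is now 21 days.
Change in finish: 21 − 22 = -1 days.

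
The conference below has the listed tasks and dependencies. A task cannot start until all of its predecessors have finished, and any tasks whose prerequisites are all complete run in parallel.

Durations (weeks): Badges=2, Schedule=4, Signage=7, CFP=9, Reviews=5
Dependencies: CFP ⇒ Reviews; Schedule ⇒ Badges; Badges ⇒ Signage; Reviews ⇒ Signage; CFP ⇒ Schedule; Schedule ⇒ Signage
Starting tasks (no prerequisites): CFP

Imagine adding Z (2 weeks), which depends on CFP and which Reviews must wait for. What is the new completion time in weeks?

23

Originally the project takes 22 weeks.
With Z inserted, Reviews now waits for max(CFP, Z).
New critical path: CFP→Z→Reviews→Signage = 9+2+5+7 = 23 ⇒ 23 weeks.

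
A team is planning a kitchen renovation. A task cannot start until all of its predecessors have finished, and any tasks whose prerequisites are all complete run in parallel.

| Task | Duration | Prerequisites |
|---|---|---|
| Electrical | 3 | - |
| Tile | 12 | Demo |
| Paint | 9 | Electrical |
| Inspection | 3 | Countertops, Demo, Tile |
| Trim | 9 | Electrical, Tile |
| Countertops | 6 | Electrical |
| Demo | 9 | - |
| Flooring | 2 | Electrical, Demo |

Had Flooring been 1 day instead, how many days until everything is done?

30

Baseline: Demo→Tile→Trim = 9+12+9 = 30 → 30 days.
The longest path through Flooring is only 11 days, so Flooring has float 19.
That remains the longest chain; total 30 days.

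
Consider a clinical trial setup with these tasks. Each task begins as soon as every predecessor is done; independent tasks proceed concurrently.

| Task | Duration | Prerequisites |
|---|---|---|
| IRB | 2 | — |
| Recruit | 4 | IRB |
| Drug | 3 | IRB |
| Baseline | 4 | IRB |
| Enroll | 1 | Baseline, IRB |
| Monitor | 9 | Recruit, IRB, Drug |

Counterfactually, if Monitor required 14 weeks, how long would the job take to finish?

The binding path is IRB→Recruit→Monitor = 2+4+9 = 15; finish at 15 weeks.
Monitor is on the critical path; changing it to 14 makes that path 20 weeks.
The critical path is still IRB→Recruit→Monitor; finish is now 20 weeks.

20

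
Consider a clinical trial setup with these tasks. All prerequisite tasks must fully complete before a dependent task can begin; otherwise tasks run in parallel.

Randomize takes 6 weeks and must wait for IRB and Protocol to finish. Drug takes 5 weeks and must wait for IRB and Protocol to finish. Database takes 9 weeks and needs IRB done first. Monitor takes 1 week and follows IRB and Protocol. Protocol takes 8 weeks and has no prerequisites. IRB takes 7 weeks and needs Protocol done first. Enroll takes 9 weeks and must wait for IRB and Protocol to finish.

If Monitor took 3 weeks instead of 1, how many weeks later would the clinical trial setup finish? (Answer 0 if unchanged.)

Critical path before the change: Protocol→IRB→Enroll = 8+7+9 = 24 giving 24 weeks.
The longest path through Monitor is only 16 weeks, so Monitor has float 8.
That remains the longest chain; total 24 weeks.
Change in finish: 24 − 24 = +0 weeks.

0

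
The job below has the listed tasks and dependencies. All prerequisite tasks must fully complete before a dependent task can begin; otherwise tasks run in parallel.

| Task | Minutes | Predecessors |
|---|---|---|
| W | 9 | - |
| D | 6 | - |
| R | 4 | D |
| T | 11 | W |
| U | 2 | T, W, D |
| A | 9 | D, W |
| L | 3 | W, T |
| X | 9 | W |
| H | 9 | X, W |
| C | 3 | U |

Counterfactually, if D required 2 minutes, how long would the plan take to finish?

Baseline: W→X→H = 9+9+9 = 27 → 27 minutes.
The longest path through D is only 15 minutes, so D has float 12.
That remains the longest chain; total 27 minutes.

27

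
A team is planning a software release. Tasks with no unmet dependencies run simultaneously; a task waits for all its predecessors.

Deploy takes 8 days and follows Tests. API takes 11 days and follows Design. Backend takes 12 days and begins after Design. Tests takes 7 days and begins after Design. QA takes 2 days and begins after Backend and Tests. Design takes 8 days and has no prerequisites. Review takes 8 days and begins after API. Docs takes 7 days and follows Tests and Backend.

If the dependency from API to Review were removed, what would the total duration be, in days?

With the dependency in place, Design→Backend→Docs = 8+12+7 = 27 sets the finish at 27 days.
Without API→Review, Review's earliest start moves from 19 to 0.
The longest chain is now Design→Backend→Docs = 8+12+7 = 27, so the plan takes 27 days.

27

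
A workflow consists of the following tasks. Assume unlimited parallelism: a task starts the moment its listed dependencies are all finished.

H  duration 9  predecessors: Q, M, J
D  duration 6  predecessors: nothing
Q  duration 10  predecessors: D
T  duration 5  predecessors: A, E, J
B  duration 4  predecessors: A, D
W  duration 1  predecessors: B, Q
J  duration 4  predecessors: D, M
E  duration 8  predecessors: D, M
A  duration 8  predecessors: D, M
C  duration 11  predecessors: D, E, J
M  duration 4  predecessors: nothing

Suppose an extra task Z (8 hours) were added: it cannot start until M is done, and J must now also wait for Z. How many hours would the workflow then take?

Originally the workflow takes 25 hours.
With Z inserted, J now waits for max(D, M, Z).
New critical path: M→Z→J→C = 4+8+4+11 = 27 ⇒ 27 hours.

27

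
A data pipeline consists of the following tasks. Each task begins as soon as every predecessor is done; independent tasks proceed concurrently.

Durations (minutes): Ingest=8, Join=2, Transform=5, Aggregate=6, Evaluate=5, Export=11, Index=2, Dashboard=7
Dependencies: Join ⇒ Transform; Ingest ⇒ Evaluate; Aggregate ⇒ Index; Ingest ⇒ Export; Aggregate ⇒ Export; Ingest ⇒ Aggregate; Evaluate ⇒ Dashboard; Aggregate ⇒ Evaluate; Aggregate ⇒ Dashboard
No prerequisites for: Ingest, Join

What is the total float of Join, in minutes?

Ingest→Aggregate→Evaluate→Dashboard = 8+6+5+7 = 26 sets the makespan at 26 minutes.
Longest path through Join: 7 minutes (earliest finish 2, latest finish 21).
Slack of Join = 19 − 0 = 19 minutes.

19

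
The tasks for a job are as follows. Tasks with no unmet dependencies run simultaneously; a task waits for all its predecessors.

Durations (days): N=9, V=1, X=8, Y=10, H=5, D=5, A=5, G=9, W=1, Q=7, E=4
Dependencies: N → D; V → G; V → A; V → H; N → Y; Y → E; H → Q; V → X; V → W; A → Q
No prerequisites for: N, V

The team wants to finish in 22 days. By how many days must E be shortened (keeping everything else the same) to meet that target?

1

Current finish: 23 days; target: 22.
E is on every critical path, so each day cut from E cuts the finish by one (this holds down to a finish of 20).
Need 23 − 22 = 1 day off E → E becomes 3 days, finish becomes 22.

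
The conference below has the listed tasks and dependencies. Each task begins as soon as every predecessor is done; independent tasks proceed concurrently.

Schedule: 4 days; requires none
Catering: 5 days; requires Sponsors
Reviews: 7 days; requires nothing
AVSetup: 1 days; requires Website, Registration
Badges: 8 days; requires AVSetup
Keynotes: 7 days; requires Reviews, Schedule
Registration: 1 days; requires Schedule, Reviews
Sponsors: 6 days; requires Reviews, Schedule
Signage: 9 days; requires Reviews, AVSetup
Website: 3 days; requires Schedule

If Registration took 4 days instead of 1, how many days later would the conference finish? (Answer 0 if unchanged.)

3

The binding path is Reviews→Registration→AVSetup→Signage = 7+1+1+9 = 18; finish at 18 days.
Registration is on the critical path; changing it to 4 makes that path 21 days.
That remains the longest chain; total 21 days.
Change in finish: 21 − 18 = +3 days.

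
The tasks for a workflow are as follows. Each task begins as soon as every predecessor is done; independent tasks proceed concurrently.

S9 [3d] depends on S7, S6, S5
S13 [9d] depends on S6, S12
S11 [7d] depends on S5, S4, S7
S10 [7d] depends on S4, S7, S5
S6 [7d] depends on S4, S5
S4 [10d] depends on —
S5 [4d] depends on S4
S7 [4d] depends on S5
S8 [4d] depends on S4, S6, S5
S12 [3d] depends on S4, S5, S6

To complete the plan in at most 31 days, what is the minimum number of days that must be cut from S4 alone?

2

Current finish: 33 days; target: 31.
S4 is on every critical path, so each day cut from S4 cuts the finish by one (this holds down to a finish of 24).
Need 33 − 31 = 2 days off S4 → S4 becomes 8 days, finish becomes 31.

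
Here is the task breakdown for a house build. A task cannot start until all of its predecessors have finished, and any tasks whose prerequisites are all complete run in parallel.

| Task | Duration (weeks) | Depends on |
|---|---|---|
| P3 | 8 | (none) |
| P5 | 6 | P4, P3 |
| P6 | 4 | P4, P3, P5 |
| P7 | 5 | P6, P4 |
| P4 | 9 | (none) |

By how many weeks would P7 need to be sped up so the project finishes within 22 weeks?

2

Current finish: 24 weeks; target: 22.
P7 is on every critical path, so each week cut from P7 cuts the finish by one (this holds down to a finish of 20).
Need 24 − 22 = 2 weeks off P7 → P7 becomes 3 weeks, finish becomes 22.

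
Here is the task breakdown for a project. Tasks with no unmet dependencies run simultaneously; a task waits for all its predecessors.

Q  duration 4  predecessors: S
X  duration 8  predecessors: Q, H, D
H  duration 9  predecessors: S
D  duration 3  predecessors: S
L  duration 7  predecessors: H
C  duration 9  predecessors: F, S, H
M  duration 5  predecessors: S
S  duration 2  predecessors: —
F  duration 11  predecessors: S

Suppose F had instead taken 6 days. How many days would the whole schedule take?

As given, the longest chain is S→F→C = 2+11+9 = 22, so the finish is 22 days.
F is on the critical path; changing it to 6 makes that path 17 days.
New critical path: S→H→C = 2+9+9 = 20 ⇒ 20 days.

20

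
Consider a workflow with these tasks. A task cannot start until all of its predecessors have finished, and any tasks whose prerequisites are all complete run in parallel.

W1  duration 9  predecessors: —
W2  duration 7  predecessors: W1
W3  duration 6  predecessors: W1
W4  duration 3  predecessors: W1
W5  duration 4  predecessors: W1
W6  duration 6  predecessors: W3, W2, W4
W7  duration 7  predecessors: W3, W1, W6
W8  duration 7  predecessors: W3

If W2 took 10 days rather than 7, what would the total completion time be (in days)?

32

As given, the longest chain is W1→W2→W6→W7 = 9+7+6+7 = 29, so the finish is 29 days.
W2 is on the critical path; changing it to 10 makes that path 32 days.
That remains the longest chain; total 32 days.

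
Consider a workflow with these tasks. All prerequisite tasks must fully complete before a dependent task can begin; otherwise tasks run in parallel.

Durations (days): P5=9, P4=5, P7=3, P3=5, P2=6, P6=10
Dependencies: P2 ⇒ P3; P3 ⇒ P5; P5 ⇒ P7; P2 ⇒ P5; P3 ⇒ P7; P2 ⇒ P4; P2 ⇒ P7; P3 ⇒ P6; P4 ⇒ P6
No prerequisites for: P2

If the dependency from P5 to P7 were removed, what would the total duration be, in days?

Original critical path: P2→P3→P5→P7 = 6+5+9+3 = 23 ⇒ 23 days.
Without P5→P7, P7's earliest start moves from 20 to 11.
The longest chain is now P2→P3→P6 = 6+5+10 = 21, so the project takes 21 days.

21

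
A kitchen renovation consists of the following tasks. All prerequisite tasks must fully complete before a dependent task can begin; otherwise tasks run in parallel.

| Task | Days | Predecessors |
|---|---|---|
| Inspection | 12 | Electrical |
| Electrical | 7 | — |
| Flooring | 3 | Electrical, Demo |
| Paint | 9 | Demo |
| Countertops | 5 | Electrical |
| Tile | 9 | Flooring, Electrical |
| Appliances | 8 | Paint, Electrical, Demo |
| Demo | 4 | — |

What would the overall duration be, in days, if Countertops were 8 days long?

Baseline: Demo→Paint→Appliances = 4+9+8 = 21 → 21 days.
Countertops is off the critical path — its longest chain is 12 days, giving 9 of slack.
That remains the longest chain; total 21 days.

21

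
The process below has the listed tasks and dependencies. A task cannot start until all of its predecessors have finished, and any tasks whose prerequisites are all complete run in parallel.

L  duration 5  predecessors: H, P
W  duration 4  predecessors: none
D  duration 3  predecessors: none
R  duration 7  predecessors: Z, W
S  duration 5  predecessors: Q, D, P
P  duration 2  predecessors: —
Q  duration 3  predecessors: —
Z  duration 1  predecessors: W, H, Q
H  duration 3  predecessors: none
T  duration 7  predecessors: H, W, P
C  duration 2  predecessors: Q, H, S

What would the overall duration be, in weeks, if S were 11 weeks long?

Actual critical path: W→Z→R = 4+1+7 = 12 ⇒ 12 weeks.
S has 2 weeks of float (longest path through it is 10).
The binding chain switches to Q→S→C = 3+11+2 = 16; finish 16 weeks.

16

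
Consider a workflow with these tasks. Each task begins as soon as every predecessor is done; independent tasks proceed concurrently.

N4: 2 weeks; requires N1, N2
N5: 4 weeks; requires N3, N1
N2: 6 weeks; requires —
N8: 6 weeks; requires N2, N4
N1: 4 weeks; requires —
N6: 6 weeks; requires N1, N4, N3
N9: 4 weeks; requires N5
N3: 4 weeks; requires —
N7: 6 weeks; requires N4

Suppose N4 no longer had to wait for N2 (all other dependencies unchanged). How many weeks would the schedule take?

Original critical path: N2→N4→N6 = 6+2+6 = 14 ⇒ 14 weeks.
Without N2→N4, N4's earliest start moves from 6 to 4.
The longest chain is now N1→N4→N6 = 4+2+6 = 12, so the schedule takes 12 weeks.

12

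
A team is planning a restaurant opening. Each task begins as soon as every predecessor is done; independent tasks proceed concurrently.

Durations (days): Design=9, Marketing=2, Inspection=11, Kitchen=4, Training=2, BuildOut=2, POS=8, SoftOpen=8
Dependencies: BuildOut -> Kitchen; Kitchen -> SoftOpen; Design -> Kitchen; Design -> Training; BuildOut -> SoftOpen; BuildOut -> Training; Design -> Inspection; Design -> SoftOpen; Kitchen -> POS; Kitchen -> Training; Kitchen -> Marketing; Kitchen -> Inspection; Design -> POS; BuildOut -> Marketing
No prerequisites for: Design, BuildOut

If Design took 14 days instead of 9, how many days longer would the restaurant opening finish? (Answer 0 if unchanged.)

Actual critical path: Design→Kitchen→Inspection = 9+4+11 = 24 ⇒ 24 days.
Since Design is critical, the +5 change carries straight to that chain (now 29 days).
The critical path is still Design→Kitchen→Inspection; finish is now 29 days.
Change in finish: 29 − 24 = +5 days.

5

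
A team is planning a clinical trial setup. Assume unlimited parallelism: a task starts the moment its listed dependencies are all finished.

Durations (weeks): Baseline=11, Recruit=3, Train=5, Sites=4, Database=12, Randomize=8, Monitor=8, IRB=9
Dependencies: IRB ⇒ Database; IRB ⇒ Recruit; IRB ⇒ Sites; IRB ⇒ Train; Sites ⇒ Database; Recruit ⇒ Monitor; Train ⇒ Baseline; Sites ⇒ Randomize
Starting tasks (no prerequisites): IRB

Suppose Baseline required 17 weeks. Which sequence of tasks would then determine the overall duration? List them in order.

IRB, Train, Baseline

Baseline: IRB→Train→Baseline = 9+5+11 = 25 → 25 weeks.
Since Baseline is critical, the +6 change carries straight to that chain (now 31 weeks).
No other chain overtakes it, so the finish is 31 weeks.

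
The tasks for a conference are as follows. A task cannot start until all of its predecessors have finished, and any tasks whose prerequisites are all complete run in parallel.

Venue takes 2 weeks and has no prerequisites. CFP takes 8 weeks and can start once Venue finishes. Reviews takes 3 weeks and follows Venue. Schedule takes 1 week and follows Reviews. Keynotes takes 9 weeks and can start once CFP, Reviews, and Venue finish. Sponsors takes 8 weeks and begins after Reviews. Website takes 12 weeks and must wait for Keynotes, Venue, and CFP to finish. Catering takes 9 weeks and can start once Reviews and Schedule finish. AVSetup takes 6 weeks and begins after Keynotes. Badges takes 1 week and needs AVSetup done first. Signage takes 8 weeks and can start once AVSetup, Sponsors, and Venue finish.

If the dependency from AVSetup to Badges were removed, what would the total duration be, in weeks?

Original critical path: Venue→CFP→Keynotes→AVSetup→Signage = 2+8+9+6+8 = 33 ⇒ 33 weeks.
Without AVSetup→Badges, Badges's earliest start moves from 25 to 0.
New critical path: Venue→CFP→Keynotes→AVSetup→Signage = 2+8+9+6+8 = 33 ⇒ 33 weeks.

33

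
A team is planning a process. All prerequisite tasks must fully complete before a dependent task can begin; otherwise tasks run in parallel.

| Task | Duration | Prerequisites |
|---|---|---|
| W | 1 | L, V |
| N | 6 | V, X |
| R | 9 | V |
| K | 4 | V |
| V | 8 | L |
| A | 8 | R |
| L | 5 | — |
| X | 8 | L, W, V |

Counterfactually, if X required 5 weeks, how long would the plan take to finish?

As given, the longest chain is L→V→R→A = 5+8+9+8 = 30, so the finish is 30 weeks.
The longest path through X is only 28 weeks, so X has float 2.
The critical path is still L→V→R→A; finish is now 30 weeks.

30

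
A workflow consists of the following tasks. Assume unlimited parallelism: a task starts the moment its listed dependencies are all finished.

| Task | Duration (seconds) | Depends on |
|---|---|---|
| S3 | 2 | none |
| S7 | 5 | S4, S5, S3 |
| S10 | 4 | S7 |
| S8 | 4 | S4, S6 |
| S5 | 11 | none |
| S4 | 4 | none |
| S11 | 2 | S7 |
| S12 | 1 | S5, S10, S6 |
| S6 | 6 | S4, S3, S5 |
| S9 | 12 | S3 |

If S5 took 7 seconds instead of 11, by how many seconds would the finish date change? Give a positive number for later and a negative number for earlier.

-4

The binding path is S5→S6→S8 = 11+6+4 = 21; finish at 21 seconds.
S5 lies on that path, so at 7 seconds the path becomes 17 seconds.
The critical path is still S5→S6→S8; finish is now 17 seconds.
Change in finish: 17 − 21 = -4 seconds.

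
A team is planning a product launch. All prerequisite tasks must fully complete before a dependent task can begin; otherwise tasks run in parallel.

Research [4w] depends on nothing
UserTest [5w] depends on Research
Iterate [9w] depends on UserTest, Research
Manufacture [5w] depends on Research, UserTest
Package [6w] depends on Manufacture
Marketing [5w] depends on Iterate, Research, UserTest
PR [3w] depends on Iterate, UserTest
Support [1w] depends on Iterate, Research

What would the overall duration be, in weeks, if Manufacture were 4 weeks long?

23

Critical path before the change: Research→UserTest→Iterate→Marketing = 4+5+9+5 = 23 giving 23 weeks.
Manufacture has 3 weeks of float (longest path through it is 20).
That remains the longest chain; total 23 weeks.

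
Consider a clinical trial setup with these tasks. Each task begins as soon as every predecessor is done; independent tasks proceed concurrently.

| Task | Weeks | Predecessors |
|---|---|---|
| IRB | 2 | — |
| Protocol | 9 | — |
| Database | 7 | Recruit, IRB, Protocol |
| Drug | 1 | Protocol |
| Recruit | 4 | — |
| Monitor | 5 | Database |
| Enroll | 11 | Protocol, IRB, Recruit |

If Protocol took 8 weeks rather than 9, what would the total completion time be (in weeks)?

20

Critical path before the change: Protocol→Database→Monitor = 9+7+5 = 21 giving 21 weeks.
Since Protocol is critical, the -1 change carries straight to that chain (now 20 weeks).
That remains the longest chain; total 20 weeks.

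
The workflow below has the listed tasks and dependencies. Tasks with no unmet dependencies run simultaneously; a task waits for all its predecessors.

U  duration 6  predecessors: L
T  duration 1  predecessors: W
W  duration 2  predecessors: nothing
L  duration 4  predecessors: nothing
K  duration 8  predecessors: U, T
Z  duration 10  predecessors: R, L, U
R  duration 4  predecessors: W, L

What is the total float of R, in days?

The longest chain is L→U→Z = 4+6+10 = 20; overall finish 20 days.
The longest chain containing R totals 18 days.
Slack of R = 6 − 4 = 2 days.

2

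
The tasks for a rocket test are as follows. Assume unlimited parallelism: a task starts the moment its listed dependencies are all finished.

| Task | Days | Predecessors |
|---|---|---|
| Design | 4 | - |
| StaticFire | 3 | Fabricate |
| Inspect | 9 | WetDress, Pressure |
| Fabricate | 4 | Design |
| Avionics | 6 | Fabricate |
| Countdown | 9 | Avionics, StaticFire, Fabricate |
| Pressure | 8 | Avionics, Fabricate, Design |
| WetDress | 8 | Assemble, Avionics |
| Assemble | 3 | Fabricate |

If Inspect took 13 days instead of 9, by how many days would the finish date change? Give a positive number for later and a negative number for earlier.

Actual critical path: Design→Fabricate→Avionics→Pressure→Inspect = 4+4+6+8+9 = 31 ⇒ 31 days.
Inspect is on the critical path; changing it to 13 makes that path 35 days.
No other chain overtakes it, so the finish is 35 days.
Change in finish: 35 − 31 = +4 days.

4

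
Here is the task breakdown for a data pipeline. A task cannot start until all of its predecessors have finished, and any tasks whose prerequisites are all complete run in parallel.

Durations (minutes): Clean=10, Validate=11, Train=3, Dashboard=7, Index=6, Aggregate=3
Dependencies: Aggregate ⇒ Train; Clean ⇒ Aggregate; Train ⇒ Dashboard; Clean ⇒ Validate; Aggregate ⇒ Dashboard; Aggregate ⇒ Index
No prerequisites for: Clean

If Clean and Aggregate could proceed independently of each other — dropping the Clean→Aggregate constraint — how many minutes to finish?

Original critical path: Clean→Aggregate→Train→Dashboard = 10+3+3+7 = 23 ⇒ 23 minutes.
Without Clean→Aggregate, Aggregate's earliest start moves from 10 to 0.
After: Clean→Validate = 10+11 = 21 → 21 minutes.

21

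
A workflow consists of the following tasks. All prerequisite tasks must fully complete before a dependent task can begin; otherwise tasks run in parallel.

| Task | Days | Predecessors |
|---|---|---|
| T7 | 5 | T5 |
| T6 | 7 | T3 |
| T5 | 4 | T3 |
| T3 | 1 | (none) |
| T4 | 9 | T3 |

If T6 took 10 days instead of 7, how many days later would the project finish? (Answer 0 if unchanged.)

1

Baseline: T3→T4 = 1+9 = 10 → 10 days.
The longest path through T6 is only 8 days, so T6 has float 2.
The binding chain switches to T3→T6 = 1+10 = 11; finish 11 days.
Change in finish: 11 − 10 = +1 days.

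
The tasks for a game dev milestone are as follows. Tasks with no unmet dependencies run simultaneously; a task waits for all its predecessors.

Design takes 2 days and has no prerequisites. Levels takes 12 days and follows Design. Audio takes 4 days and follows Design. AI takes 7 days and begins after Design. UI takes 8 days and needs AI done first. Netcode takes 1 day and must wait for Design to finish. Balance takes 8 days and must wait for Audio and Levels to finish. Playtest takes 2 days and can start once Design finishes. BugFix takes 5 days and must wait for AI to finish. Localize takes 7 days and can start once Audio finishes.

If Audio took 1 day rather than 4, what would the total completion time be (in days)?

22

The binding path is Design→Levels→Balance = 2+12+8 = 22; finish at 22 days.
The longest path through Audio is only 14 days, so Audio has float 8.
No other chain overtakes it, so the finish is 22 days.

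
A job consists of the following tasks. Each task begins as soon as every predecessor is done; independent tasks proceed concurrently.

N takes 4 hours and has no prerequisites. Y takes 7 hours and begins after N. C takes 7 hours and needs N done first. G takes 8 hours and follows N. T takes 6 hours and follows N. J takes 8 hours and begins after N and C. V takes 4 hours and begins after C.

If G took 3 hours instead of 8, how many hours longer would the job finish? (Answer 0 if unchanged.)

0

The binding path is N→C→J = 4+7+8 = 19; finish at 19 hours.
G is off the critical path — its longest chain is 12 hours, giving 7 of slack.
That remains the longest chain; total 19 hours.
Change in finish: 19 − 19 = +0 hours.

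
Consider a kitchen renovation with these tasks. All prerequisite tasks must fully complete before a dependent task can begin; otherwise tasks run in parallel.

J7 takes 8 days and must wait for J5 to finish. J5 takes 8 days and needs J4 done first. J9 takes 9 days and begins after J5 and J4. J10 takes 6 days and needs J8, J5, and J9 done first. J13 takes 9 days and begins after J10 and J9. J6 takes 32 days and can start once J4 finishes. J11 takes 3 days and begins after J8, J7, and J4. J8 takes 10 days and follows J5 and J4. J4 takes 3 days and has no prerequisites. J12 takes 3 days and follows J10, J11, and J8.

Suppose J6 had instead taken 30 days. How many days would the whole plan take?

36

Baseline: J4→J5→J8→J10→J13 = 3+8+10+6+9 = 36 → 36 days.
The longest path through J6 is only 35 days, so J6 has float 1.
No other chain overtakes it, so the finish is 36 days.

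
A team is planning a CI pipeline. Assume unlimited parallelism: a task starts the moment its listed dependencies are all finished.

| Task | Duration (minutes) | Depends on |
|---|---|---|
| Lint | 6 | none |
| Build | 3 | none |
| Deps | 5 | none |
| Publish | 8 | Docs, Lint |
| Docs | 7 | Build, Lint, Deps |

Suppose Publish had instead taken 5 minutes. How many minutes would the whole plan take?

18

Baseline: Lint→Docs→Publish = 6+7+8 = 21 → 21 minutes.
Publish is on the critical path; changing it to 5 makes that path 18 minutes.
That remains the longest chain; total 18 minutes.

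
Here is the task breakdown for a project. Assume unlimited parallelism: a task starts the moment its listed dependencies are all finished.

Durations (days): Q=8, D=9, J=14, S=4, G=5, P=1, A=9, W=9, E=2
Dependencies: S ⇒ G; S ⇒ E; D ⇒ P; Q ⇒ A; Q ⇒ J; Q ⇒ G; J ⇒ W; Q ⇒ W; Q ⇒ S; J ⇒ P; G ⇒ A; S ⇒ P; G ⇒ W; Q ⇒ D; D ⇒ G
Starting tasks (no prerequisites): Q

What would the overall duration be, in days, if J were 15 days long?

32

As given, the longest chain is Q→J→W = 8+14+9 = 31, so the finish is 31 days.
J is on the critical path; changing it to 15 makes that path 32 days.
The critical path is still Q→J→W; finish is now 32 days.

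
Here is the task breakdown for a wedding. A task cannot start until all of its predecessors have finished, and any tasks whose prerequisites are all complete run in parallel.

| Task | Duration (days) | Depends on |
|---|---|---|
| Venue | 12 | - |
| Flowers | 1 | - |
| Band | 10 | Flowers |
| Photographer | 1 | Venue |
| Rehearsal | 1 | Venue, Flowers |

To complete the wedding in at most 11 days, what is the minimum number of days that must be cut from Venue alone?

2

Current finish: 13 days; target: 11.
Venue is on every critical path, so each day cut from Venue cuts the finish by one (this holds down to a finish of 11).
Need 13 − 11 = 2 days off Venue → Venue becomes 10 days, finish becomes 11.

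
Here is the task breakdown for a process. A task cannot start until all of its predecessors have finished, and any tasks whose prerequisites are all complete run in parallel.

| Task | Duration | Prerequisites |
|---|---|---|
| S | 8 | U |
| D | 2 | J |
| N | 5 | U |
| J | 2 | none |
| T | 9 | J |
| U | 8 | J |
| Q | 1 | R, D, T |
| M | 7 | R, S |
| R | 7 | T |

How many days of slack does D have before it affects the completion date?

20

J→U→S→M = 2+8+8+7 = 25 sets the makespan at 25 days.
D finishes as early as 4 and must finish by 24.
Float = 25 − 5 = 20.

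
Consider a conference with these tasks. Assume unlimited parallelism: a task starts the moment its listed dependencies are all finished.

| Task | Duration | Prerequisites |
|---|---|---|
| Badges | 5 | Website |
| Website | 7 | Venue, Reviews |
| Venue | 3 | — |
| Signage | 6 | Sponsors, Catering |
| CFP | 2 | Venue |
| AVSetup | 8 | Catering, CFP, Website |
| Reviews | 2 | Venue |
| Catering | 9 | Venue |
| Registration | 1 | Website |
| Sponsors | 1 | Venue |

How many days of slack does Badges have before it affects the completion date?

Critical path: Venue→Reviews→Website→AVSetup = 3+2+7+8 = 20, so the finish is 20 days.
Badges finishes as early as 17 and must finish by 20.
Slack of Badges = 15 − 12 = 3 days.

3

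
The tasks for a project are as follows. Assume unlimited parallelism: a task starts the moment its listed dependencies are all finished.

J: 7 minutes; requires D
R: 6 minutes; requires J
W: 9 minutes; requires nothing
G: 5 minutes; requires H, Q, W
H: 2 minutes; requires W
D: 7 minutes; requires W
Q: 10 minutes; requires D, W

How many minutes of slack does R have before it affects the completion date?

W→D→Q→G = 9+7+10+5 = 31 sets the makespan at 31 minutes.
The longest chain containing R totals 29 minutes.
So R can slip 31 − 29 = 2 minutes.

2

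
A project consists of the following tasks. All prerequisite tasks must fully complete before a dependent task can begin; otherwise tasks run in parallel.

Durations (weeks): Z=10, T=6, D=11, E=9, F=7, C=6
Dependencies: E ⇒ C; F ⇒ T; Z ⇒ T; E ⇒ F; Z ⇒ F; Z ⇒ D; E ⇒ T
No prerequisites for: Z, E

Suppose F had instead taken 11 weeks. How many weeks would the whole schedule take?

27

Critical path before the change: Z→F→T = 10+7+6 = 23 giving 23 weeks.
F lies on that path, so at 11 weeks the path becomes 27 weeks.
That remains the longest chain; total 27 weeks.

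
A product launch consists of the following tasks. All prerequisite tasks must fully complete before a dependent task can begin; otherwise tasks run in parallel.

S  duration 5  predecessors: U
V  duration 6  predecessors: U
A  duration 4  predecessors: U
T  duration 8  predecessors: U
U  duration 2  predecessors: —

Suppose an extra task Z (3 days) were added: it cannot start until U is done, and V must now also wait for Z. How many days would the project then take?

11

Originally the project takes 10 days.
With Z inserted, V now waits for max(U, Z).
New critical path: U→Z→V = 2+3+6 = 11 ⇒ 11 days.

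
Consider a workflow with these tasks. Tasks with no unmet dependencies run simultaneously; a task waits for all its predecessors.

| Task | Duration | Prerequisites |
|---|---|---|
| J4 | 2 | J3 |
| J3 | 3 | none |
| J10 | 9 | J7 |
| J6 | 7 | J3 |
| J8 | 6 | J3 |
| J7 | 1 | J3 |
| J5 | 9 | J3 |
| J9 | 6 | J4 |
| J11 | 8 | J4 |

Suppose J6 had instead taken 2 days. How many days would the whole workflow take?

13

The binding path is J3→J4→J11 = 3+2+8 = 13; finish at 13 days.
J6 has 3 days of float (longest path through it is 10).
That remains the longest chain; total 13 days.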